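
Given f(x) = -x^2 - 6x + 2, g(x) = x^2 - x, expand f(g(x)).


Substitute g(x) into f:
f(g(x)) = -1*(x^2 - x)^2 + (-6)*(x^2 - x) + 2
(x^2 - x)^2 = x^4 - 2x^3 + x^2
Expand and combine: -x^4 + 2x^3 - 7x^2 + 6x + 2


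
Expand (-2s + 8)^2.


Expand (-2s + 8)^2 by repeated multiplication:
= 4s^2 - 32s + 64


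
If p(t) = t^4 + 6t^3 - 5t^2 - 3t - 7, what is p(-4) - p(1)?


p(-4) = -203
p(1) = -8
p(-4) - p(1) = -203 + 8 = -195


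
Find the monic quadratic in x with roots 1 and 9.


p(x) = (x - 1)(x - 9)
Expand: x^2 - 10x + 9


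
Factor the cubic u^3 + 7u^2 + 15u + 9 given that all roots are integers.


Try integer roots (divisors of 9). u=-3: p(-3)=0.
Divide out (u + 3): quotient is u^2 + 4u + 3.
Factor the quadratic: (u + 3)(u + 1)
Result: (u + 3)(u + 3)(u + 1)


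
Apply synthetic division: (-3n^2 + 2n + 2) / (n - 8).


Synthetic division with c = 8. Coefficients: -3, 2, 2
Bring down -3.
  -3 * 8 = -24; -24 + 2 = -22
  -22 * 8 = -176; -176 + 2 = -174
Quotient: -3n - 22, Remainder: -174


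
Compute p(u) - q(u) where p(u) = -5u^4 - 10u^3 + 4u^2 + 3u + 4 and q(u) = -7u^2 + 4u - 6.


Distribute the minus sign:
  (-5u^4 - 10u^3 + 4u^2 + 3u + 4)
- (-7u^2 + 4u - 6)
Negate second polynomial: 7u^2 - 4u + 6
Add: -5u^4 - 10u^3 + 11u^2 - u + 10


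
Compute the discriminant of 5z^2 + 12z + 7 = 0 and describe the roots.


D = b^2 - 4ac = (12)^2 - 4(5)(7) = 144 - 140 = 4
Since D > 0: two distinct rational roots


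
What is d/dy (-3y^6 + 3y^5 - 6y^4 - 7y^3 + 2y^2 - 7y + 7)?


Apply the power rule term by term:
  d/dy(-3y^6) = -18y^5
  d/dy(3y^5) = 15y^4
  d/dy(-6y^4) = -24y^3
  d/dy(-7y^3) = -21y^2
  d/dy(2y^2) = 4y
  d/dy(-7y) = -7
  d/dy(7) = 0
p'(y) = -18y^5 + 15y^4 - 24y^3 - 21y^2 + 4y - 7


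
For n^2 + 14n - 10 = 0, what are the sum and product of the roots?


For an^2+bn+c=0: sum = -b/a, product = c/a.
a=1, b=14, c=-10
Sum = -(14)/1 = -14
Product = (-10)/1 = -10


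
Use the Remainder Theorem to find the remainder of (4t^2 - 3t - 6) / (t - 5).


By the Remainder Theorem, the remainder equals p(5):
  4*(5)^2 = 100
  -3*(5)^1 = -15
  constant: -6
Sum: 100 - 15 - 6 = 79


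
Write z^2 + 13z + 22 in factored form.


Roots satisfy r1 + r2 = -b/a = -13 and r1*r2 = c/a = 22.
So r1 = -2, r2 = -11.
z^2 + 13z + 22 = (z - r1)(z - r2) = (z + 2)(z + 11)


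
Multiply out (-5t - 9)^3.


Expand (-5t - 9)^3 by repeated multiplication:
  (-5t - 9)^2 = 25t^2 + 90t + 81
= -125t^3 - 675t^2 - 1215t - 729


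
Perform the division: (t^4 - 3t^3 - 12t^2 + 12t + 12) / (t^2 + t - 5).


(t^4 - 3t^3 - 12t^2 + 12t + 12) / (t^2 + t - 5)
Step 1: t^2 * (t^2 + t - 5) = t^4 + t^3 - 5t^2; subtract.
Step 2: -4t * (t^2 + t - 5) = -4t^3 - 4t^2 + 20t; subtract.
Step 3: -3 * (t^2 + t - 5) = -3t^2 - 3t + 15; subtract.
Quotient: t^2 - 4t - 3, Remainder: -5t - 3


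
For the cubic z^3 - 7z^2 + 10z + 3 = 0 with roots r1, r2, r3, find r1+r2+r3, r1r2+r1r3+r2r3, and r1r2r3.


Monic cubic z^3+bz^2+cz+d=0: sum=-b, pairwise sum=c, product=-d.
b=-7, c=10, d=3
r1+r2+r3 = 7
r1r2+r1r3+r2r3 = 10
r1r2r3 = -3


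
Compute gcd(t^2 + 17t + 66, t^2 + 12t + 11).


Factor each:
  t^2 + 17t + 66 = (t + 11)(t + 6)
  t^2 + 12t + 11 = (t + 11)(t + 1)
Common monic factor: t + 11


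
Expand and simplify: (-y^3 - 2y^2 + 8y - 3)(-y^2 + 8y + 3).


Distribute each term of the first polynomial:
  (-y^3)(-y^2 + 8y + 3) = y^5 - 8y^4 - 3y^3
  (-2y^2)(-y^2 + 8y + 3) = 2y^4 - 16y^3 - 6y^2
  (8y)(-y^2 + 8y + 3) = -8y^3 + 64y^2 + 24y
  (-3)(-y^2 + 8y + 3) = 3y^2 - 24y - 9
Sum: y^5 - 6y^4 - 27y^3 + 61y^2 - 9


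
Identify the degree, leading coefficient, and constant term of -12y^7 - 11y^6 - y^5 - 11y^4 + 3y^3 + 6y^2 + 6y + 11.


Highest power of y is 7, with coefficient -12. Constant term is 11.
Degree = 7, leading coefficient = -12, constant term = 11


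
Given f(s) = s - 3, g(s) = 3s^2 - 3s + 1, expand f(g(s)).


Substitute g(s) into f:
f(g(s)) = 1*(3s^2 - 3s + 1) + (-3)
Expand and combine: 3s^2 - 3s - 2


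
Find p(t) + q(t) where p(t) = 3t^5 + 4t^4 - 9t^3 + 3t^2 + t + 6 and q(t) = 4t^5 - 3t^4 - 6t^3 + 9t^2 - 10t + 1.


Align terms by degree and add:
  3t^5 + 4t^4 - 9t^3 + 3t^2 + t + 6
+ 4t^5 - 3t^4 - 6t^3 + 9t^2 - 10t + 1
= 7t^5 + t^4 - 15t^3 + 12t^2 - 9t + 7


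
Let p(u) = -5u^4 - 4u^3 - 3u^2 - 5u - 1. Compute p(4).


Using direct substitution:
  -5 * (4)^4 = -1280
  -4 * (4)^3 = -256
  -3 * (4)^2 = -48
  -5 * (4)^1 = -20
  constant: -1
Sum = -1280 - 256 - 48 - 20 - 1 = -1605


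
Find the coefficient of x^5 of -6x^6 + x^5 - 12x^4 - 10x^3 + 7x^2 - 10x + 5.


Read off the coefficient of x^5: 1


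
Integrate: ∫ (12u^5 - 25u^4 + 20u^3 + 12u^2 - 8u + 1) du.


Reverse power rule on each term:
  ∫ 12u^5 du = 2u^6
  ∫ -25u^4 du = -5u^5
  ∫ 20u^3 du = 5u^4
  ∫ 12u^2 du = 4u^3
  ∫ -8u du = -4u^2
  ∫ 1 du = u
F(u) = 2u^6 - 5u^5 + 5u^4 + 4u^3 - 4u^2 + u + C


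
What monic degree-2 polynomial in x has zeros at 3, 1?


p(x) = (x - 3)(x - 1)
Expand: x^2 - 4x + 3


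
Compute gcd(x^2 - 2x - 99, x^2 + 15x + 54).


Factor each:
  x^2 - 2x - 99 = (x + 9)(x - 11)
  x^2 + 15x + 54 = (x + 9)(x + 6)
Common monic factor: x + 9


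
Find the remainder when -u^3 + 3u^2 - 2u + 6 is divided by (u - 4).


By the Remainder Theorem, the remainder equals p(4):
  -1*(4)^3 = -64
  3*(4)^2 = 48
  -2*(4)^1 = -8
  constant: 6
Sum: -64 + 48 - 8 + 6 = -18


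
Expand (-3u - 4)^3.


Expand (-3u - 4)^3 by repeated multiplication:
  (-3u - 4)^2 = 9u^2 + 24u + 16
= -27u^3 - 108u^2 - 144u - 64


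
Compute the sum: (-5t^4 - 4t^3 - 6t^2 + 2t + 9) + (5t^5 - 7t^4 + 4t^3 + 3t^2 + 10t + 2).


Align terms by degree and add:
  -5t^4 - 4t^3 - 6t^2 + 2t + 9
+ 5t^5 - 7t^4 + 4t^3 + 3t^2 + 10t + 2
= 5t^5 - 12t^4 - 3t^2 + 12t + 11


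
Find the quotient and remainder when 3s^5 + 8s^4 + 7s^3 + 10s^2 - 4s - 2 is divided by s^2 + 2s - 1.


(3s^5 + 8s^4 + 7s^3 + 10s^2 - 4s - 2) / (s^2 + 2s - 1)
Step 1: 3s^3 * (s^2 + 2s - 1) = 3s^5 + 6s^4 - 3s^3; subtract.
Step 2: 2s^2 * (s^2 + 2s - 1) = 2s^4 + 4s^3 - 2s^2; subtract.
Step 3: 6s * (s^2 + 2s - 1) = 6s^3 + 12s^2 - 6s; subtract.
Step 4: 0 * (s^2 + 2s - 1) = 0; subtract.
Quotient: 3s^3 + 2s^2 + 6s, Remainder: 2s - 2


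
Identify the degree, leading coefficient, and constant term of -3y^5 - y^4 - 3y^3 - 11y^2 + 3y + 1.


Highest power of y is 5, with coefficient -3. Constant term is 1.
Degree = 5, leading coefficient = -3, constant term = 1


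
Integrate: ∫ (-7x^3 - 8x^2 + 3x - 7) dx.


Reverse power rule on each term:
  ∫ -7x^3 dx = -(7/4)x^4
  ∫ -8x^2 dx = -(8/3)x^3
  ∫ 3x dx = (3/2)x^2
  ∫ -7 dx = -7x
F(x) = -(7/4)x^4 - (8/3)x^3 + (3/2)x^2 - 7x + C


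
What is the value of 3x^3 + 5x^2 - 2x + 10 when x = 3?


Using direct substitution:
  3 * (3)^3 = 81
  5 * (3)^2 = 45
  -2 * (3)^1 = -6
  constant: 10
Sum = 81 + 45 - 6 + 10 = 130


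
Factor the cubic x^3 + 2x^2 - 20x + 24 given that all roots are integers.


Try integer roots (divisors of 24). x=-6: p(-6)=0.
Divide out (x + 6): quotient is x^2 - 4x + 4.
Factor the quadratic: (x - 2)(x - 2)
Result: (x + 6)(x - 2)(x - 2)


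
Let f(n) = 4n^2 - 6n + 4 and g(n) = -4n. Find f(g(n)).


Substitute g(n) into f:
f(g(n)) = 4*(-4n)^2 + (-6)*(-4n) + 4
(-4n)^2 = 16n^2
Expand and combine: 64n^2 + 24n + 4


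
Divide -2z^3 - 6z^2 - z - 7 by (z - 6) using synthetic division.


Synthetic division with c = 6. Coefficients: -2, -6, -1, -7
Bring down -2.
  -2 * 6 = -12; -12 - 6 = -18
  -18 * 6 = -108; -108 - 1 = -109
  -109 * 6 = -654; -654 - 7 = -661
Quotient: -2z^2 - 18z - 109, Remainder: -661


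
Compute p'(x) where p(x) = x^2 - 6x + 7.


Apply the power rule term by term:
  d/dx(x^2) = 2x
  d/dx(-6x) = -6
  d/dx(7) = 0
p'(x) = 2x - 6


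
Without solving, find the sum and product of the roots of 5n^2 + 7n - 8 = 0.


For an^2+bn+c=0: sum = -b/a, product = c/a.
a=5, b=7, c=-8
Sum = -(7)/5 = -7/5
Product = (-8)/5 = -8/5


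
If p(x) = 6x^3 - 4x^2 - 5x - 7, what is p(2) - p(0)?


p(2) = 15
p(0) = -7
p(2) - p(0) = 15 + 7 = 22


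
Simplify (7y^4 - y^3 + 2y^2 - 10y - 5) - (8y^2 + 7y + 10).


Distribute the minus sign:
  (7y^4 - y^3 + 2y^2 - 10y - 5)
- (8y^2 + 7y + 10)
Negate second polynomial: -8y^2 - 7y - 10
Add: 7y^4 - y^3 - 6y^2 - 17y - 15


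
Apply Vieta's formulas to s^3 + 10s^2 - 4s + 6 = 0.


Monic cubic s^3+bs^2+cs+d=0: sum=-b, pairwise sum=c, product=-d.
b=10, c=-4, d=6
r1+r2+r3 = -10
r1r2+r1r3+r2r3 = -4
r1r2r3 = -6


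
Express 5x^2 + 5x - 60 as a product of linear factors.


Roots satisfy r1 + r2 = -b/a = -1 and r1*r2 = c/a = -12.
So r1 = -4, r2 = 3.
5x^2 + 5x - 60 = 5(x - r1)(x - r2) = 5(x + 4)(x - 3)


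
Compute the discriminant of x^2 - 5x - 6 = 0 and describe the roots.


D = b^2 - 4ac = (-5)^2 - 4(1)(-6) = 25 + 24 = 49
Since D > 0: two distinct rational roots


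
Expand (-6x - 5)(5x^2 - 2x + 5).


Distribute each term of the first polynomial:
  (-6x)(5x^2 - 2x + 5) = -30x^3 + 12x^2 - 30x
  (-5)(5x^2 - 2x + 5) = -25x^2 + 10x - 25
Sum: -30x^3 - 13x^2 - 20x - 25


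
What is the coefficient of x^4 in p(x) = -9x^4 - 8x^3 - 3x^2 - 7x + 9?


Read off the coefficient of x^4: -9


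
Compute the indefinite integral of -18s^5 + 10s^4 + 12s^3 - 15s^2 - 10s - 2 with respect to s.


Reverse power rule on each term:
  ∫ -18s^5 ds = -3s^6
  ∫ 10s^4 ds = 2s^5
  ∫ 12s^3 ds = 3s^4
  ∫ -15s^2 ds = -5s^3
  ∫ -10s ds = -5s^2
  ∫ -2 ds = -2s
F(s) = -3s^6 + 2s^5 + 3s^4 - 5s^3 - 5s^2 - 2s + C


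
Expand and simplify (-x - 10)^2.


Expand (-x - 10)^2 by repeated multiplication:
= x^2 + 20x + 100


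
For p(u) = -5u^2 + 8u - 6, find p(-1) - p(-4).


p(-1) = -19
p(-4) = -118
p(-1) - p(-4) = -19 + 118 = 99


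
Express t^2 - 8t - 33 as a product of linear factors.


Roots satisfy r1 + r2 = -b/a = 8 and r1*r2 = c/a = -33.
So r1 = 11, r2 = -3.
t^2 - 8t - 33 = (t - r1)(t - r2) = (t - 11)(t + 3)


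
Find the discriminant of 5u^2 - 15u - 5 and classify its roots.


D = b^2 - 4ac = (-15)^2 - 4(5)(-5) = 225 + 100 = 325
Since D > 0: two distinct irrational roots


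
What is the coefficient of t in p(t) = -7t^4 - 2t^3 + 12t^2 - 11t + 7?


Read off the coefficient of t: -11


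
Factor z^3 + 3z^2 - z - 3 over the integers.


Try integer roots (divisors of -3). z=-3: p(-3)=0.
Divide out (z + 3): quotient is z^2 - 1.
Factor the quadratic: (z - 1)(z + 1)
Result: (z + 3)(z - 1)(z + 1)


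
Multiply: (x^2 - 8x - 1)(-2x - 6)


Distribute each term of the first polynomial:
  (x^2)(-2x - 6) = -2x^3 - 6x^2
  (-8x)(-2x - 6) = 16x^2 + 48x
  (-1)(-2x - 6) = 2x + 6
Sum: -2x^3 + 10x^2 + 50x + 6


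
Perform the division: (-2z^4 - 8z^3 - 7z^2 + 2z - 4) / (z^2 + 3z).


(-2z^4 - 8z^3 - 7z^2 + 2z - 4) / (z^2 + 3z)
Step 1: -2z^2 * (z^2 + 3z) = -2z^4 - 6z^3; subtract.
Step 2: -2z * (z^2 + 3z) = -2z^3 - 6z^2; subtract.
Step 3: -1 * (z^2 + 3z) = -z^2 - 3z; subtract.
Quotient: -2z^2 - 2z - 1, Remainder: 5z - 4


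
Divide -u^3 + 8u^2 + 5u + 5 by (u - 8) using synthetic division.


Synthetic division with c = 8. Coefficients: -1, 8, 5, 5
Bring down -1.
  -1 * 8 = -8; -8 + 8 = 0
  0 * 8 = 0; 0 + 5 = 5
  5 * 8 = 40; 40 + 5 = 45
Quotient: -u^2 + 5, Remainder: 45


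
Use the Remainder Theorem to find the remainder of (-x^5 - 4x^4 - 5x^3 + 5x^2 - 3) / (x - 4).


By the Remainder Theorem, the remainder equals p(4):
  -1*(4)^5 = -1024
  -4*(4)^4 = -1024
  -5*(4)^3 = -320
  5*(4)^2 = 80
  0*(4)^1 = 0
  constant: -3
Sum: -1024 - 1024 - 320 + 80 + 0 - 3 = -2291


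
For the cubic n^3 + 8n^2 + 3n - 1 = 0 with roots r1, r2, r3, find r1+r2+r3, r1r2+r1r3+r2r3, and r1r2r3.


Monic cubic n^3+bn^2+cn+d=0: sum=-b, pairwise sum=c, product=-d.
b=8, c=3, d=-1
r1+r2+r3 = -8
r1r2+r1r3+r2r3 = 3
r1r2r3 = 1


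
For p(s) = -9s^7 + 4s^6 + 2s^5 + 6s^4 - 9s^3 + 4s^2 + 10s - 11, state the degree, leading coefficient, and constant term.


Highest power of s is 7, with coefficient -9. Constant term is -11.
Degree = 7, leading coefficient = -9, constant term = -11


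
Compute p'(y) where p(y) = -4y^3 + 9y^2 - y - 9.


Apply the power rule term by term:
  d/dy(-4y^3) = -12y^2
  d/dy(9y^2) = 18y
  d/dy(-y) = -1
  d/dy(-9) = 0
p'(y) = -12y^2 + 18y - 1


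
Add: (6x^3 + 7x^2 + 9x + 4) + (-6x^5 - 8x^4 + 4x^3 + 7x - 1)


Align terms by degree and add:
  6x^3 + 7x^2 + 9x + 4
  -6x^5 - 8x^4 + 4x^3 + 7x - 1
= -6x^5 - 8x^4 + 10x^3 + 7x^2 + 16x + 3


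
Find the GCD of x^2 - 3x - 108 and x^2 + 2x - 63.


Factor each:
  x^2 - 3x - 108 = (x + 9)(x - 12)
  x^2 + 2x - 63 = (x + 9)(x - 7)
Common monic factor: x + 9


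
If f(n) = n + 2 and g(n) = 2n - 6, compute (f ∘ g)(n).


Substitute g(n) into f:
f(g(n)) = 1*(2n - 6) + 2
Expand and combine: 2n - 4


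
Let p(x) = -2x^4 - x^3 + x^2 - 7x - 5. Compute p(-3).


Using direct substitution:
  -2 * (-3)^4 = -162
  -1 * (-3)^3 = 27
  1 * (-3)^2 = 9
  -7 * (-3)^1 = 21
  constant: -5
Sum = -162 + 27 + 9 + 21 - 5 = -110


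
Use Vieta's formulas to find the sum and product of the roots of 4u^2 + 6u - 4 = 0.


For au^2+bu+c=0: sum = -b/a, product = c/a.
a=4, b=6, c=-4
Sum = -(6)/4 = -3/2
Product = (-4)/4 = -1


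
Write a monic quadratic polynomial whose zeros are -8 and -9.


p(t) = (t + 8)(t + 9)
Expand: t^2 + 17t + 72


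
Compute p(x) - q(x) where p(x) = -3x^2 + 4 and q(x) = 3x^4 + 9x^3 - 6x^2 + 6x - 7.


Distribute the minus sign:
  (-3x^2 + 4)
- (3x^4 + 9x^3 - 6x^2 + 6x - 7)
Negate second polynomial: -3x^4 - 9x^3 + 6x^2 - 6x + 7
Add: -3x^4 - 9x^3 + 3x^2 - 6x + 11


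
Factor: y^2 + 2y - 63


Roots satisfy r1 + r2 = -b/a = -2 and r1*r2 = c/a = -63.
So r1 = 7, r2 = -9.
y^2 + 2y - 63 = (y - r1)(y - r2) = (y - 7)(y + 9)


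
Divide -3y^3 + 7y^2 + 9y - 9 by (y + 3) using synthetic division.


Synthetic division with c = -3. Coefficients: -3, 7, 9, -9
Bring down -3.
  -3 * -3 = 9; 9 + 7 = 16
  16 * -3 = -48; -48 + 9 = -39
  -39 * -3 = 117; 117 - 9 = 108
Quotient: -3y^2 + 16y - 39, Remainder: 108


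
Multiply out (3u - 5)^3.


Expand (3u - 5)^3 by repeated multiplication:
  (3u - 5)^2 = 9u^2 - 30u + 25
= 27u^3 - 135u^2 + 225u - 125


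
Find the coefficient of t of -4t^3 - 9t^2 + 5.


Read off the coefficient of t: 0


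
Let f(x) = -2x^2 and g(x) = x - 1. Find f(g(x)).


Substitute g(x) into f:
f(g(x)) = -2*(x - 1)^2
(x - 1)^2 = x^2 - 2x + 1
Expand and combine: -2x^2 + 4x - 2


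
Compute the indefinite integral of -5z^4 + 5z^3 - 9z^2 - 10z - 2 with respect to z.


Reverse power rule on each term:
  ∫ -5z^4 dz = -z^5
  ∫ 5z^3 dz = (5/4)z^4
  ∫ -9z^2 dz = -3z^3
  ∫ -10z dz = -5z^2
  ∫ -2 dz = -2z
F(z) = -z^5 + (5/4)z^4 - 3z^3 - 5z^2 - 2z + C


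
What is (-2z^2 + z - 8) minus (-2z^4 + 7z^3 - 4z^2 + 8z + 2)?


Distribute the minus sign:
  (-2z^2 + z - 8)
- (-2z^4 + 7z^3 - 4z^2 + 8z + 2)
Negate second polynomial: 2z^4 - 7z^3 + 4z^2 - 8z - 2
Add: 2z^4 - 7z^3 + 2z^2 - 7z - 10


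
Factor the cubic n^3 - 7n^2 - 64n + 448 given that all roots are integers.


Try integer roots (divisors of 448). n=7: p(7)=0.
Divide out (n - 7): quotient is n^2 - 64.
Factor the quadratic: (n + 8)(n - 8)
Result: (n - 7)(n + 8)(n - 8)


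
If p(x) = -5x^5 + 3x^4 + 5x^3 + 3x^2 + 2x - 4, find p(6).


Using direct substitution:
  -5 * (6)^5 = -38880
  3 * (6)^4 = 3888
  5 * (6)^3 = 1080
  3 * (6)^2 = 108
  2 * (6)^1 = 12
  constant: -4
Sum = -38880 + 3888 + 1080 + 108 + 12 - 4 = -33796


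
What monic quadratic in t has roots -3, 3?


p(t) = (t + 3)(t - 3)
Expand: t^2 - 9


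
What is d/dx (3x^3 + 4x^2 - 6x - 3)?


Apply the power rule term by term:
  d/dx(3x^3) = 9x^2
  d/dx(4x^2) = 8x
  d/dx(-6x) = -6
  d/dx(-3) = 0
p'(x) = 9x^2 + 8x - 6


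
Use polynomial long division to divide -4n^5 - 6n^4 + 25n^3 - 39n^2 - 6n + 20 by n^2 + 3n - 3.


(-4n^5 - 6n^4 + 25n^3 - 39n^2 - 6n + 20) / (n^2 + 3n - 3)
Step 1: -4n^3 * (n^2 + 3n - 3) = -4n^5 - 12n^4 + 12n^3; subtract.
Step 2: 6n^2 * (n^2 + 3n - 3) = 6n^4 + 18n^3 - 18n^2; subtract.
Step 3: -5n * (n^2 + 3n - 3) = -5n^3 - 15n^2 + 15n; subtract.
Step 4: -6 * (n^2 + 3n - 3) = -6n^2 - 18n + 18; subtract.
Quotient: -4n^3 + 6n^2 - 5n - 6, Remainder: -3n + 2


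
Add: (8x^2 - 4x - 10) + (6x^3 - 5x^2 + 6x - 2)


Align terms by degree and add:
  8x^2 - 4x - 10
+ 6x^3 - 5x^2 + 6x - 2
= 6x^3 + 3x^2 + 2x - 12


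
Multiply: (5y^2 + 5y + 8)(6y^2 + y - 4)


Distribute each term of the first polynomial:
  (5y^2)(6y^2 + y - 4) = 30y^4 + 5y^3 - 20y^2
  (5y)(6y^2 + y - 4) = 30y^3 + 5y^2 - 20y
  (8)(6y^2 + y - 4) = 48y^2 + 8y - 32
Sum: 30y^4 + 35y^3 + 33y^2 - 12y - 32


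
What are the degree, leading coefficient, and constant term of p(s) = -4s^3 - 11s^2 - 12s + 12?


Highest power of s is 3, with coefficient -4. Constant term is 12.
Degree = 3, leading coefficient = -4, constant term = 12


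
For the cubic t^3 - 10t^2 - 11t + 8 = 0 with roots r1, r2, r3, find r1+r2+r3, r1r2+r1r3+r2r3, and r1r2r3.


Monic cubic t^3+bt^2+ct+d=0: sum=-b, pairwise sum=c, product=-d.
b=-10, c=-11, d=8
r1+r2+r3 = 10
r1r2+r1r3+r2r3 = -11
r1r2r3 = -8


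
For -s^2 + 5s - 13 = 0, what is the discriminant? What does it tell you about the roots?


D = b^2 - 4ac = (5)^2 - 4(-1)(-13) = 25 - 52 = -27
Since D < 0: two complex conjugate roots (no real roots)


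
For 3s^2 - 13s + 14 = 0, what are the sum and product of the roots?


For as^2+bs+c=0: sum = -b/a, product = c/a.
a=3, b=-13, c=14
Sum = -(-13)/3 = 13/3
Product = (14)/3 = 14/3


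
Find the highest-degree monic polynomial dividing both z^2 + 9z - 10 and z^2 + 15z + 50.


Factor each:
  z^2 + 9z - 10 = (z + 10)(z - 1)
  z^2 + 15z + 50 = (z + 10)(z + 5)
Common monic factor: z + 10


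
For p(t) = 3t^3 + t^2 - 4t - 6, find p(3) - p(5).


p(3) = 72
p(5) = 374
p(3) - p(5) = 72 - 374 = -302


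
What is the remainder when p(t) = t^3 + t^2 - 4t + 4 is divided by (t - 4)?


By the Remainder Theorem, the remainder equals p(4):
  1*(4)^3 = 64
  1*(4)^2 = 16
  -4*(4)^1 = -16
  constant: 4
Sum: 64 + 16 - 16 + 4 = 68


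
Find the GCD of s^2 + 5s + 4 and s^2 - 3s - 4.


Factor each:
  s^2 + 5s + 4 = (s + 1)(s + 4)
  s^2 - 3s - 4 = (s + 1)(s - 4)
Common monic factor: s + 1


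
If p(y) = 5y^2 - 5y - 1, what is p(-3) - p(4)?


p(-3) = 59
p(4) = 59
p(-3) - p(4) = 59 - 59 = 0


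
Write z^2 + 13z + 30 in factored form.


Roots satisfy r1 + r2 = -b/a = -13 and r1*r2 = c/a = 30.
So r1 = -10, r2 = -3.
z^2 + 13z + 30 = (z - r1)(z - r2) = (z + 10)(z + 3)


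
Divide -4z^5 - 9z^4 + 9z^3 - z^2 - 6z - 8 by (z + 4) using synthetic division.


Synthetic division with c = -4. Coefficients: -4, -9, 9, -1, -6, -8
Bring down -4.
  -4 * -4 = 16; 16 - 9 = 7
  7 * -4 = -28; -28 + 9 = -19
  -19 * -4 = 76; 76 - 1 = 75
  75 * -4 = -300; -300 - 6 = -306
  -306 * -4 = 1224; 1224 - 8 = 1216
Quotient: -4z^4 + 7z^3 - 19z^2 + 75z - 306, Remainder: 1216


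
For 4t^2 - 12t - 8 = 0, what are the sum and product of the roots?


For at^2+bt+c=0: sum = -b/a, product = c/a.
a=4, b=-12, c=-8
Sum = -(-12)/4 = 3
Product = (-8)/4 = -2


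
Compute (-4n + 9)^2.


Expand (-4n + 9)^2 by repeated multiplication:
= 16n^2 - 72n + 81


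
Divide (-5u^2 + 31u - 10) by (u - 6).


(-5u^2 + 31u - 10) / (u - 6)
Step 1: -5u * (u - 6) = -5u^2 + 30u; subtract.
Step 2: 1 * (u - 6) = u - 6; subtract.
Quotient: -5u + 1, Remainder: -4


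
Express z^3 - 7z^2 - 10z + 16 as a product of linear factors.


Try integer roots (divisors of 16). z=-2: p(-2)=0.
Divide out (z + 2): quotient is z^2 - 9z + 8.
Factor the quadratic: (z - 1)(z - 8)
Result: (z + 2)(z - 1)(z - 8)


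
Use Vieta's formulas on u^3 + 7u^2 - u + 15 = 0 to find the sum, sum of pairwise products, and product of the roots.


Monic cubic u^3+bu^2+cu+d=0: sum=-b, pairwise sum=c, product=-d.
b=7, c=-1, d=15
r1+r2+r3 = -7
r1r2+r1r3+r2r3 = -1
r1r2r3 = -15


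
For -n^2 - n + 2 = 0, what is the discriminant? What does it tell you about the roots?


D = b^2 - 4ac = (-1)^2 - 4(-1)(2) = 1 + 8 = 9
Since D > 0: two distinct rational roots


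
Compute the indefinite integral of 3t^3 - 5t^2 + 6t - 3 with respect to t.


Reverse power rule on each term:
  ∫ 3t^3 dt = (3/4)t^4
  ∫ -5t^2 dt = -(5/3)t^3
  ∫ 6t dt = 3t^2
  ∫ -3 dt = -3t
F(t) = (3/4)t^4 - (5/3)t^3 + 3t^2 - 3t + C


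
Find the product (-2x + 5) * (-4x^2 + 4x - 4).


Distribute each term of the first polynomial:
  (-2x)(-4x^2 + 4x - 4) = 8x^3 - 8x^2 + 8x
  (5)(-4x^2 + 4x - 4) = -20x^2 + 20x - 20
Sum: 8x^3 - 28x^2 + 28x - 20


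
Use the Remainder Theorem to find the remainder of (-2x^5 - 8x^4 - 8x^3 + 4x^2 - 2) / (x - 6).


By the Remainder Theorem, the remainder equals p(6):
  -2*(6)^5 = -15552
  -8*(6)^4 = -10368
  -8*(6)^3 = -1728
  4*(6)^2 = 144
  0*(6)^1 = 0
  constant: -2
Sum: -15552 - 10368 - 1728 + 144 + 0 - 2 = -27506


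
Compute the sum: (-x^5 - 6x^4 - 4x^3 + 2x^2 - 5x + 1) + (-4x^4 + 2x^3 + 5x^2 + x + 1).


Align terms by degree and add:
  -x^5 - 6x^4 - 4x^3 + 2x^2 - 5x + 1
  -4x^4 + 2x^3 + 5x^2 + x + 1
= -x^5 - 10x^4 - 2x^3 + 7x^2 - 4x + 2


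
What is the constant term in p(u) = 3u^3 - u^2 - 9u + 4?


Read off the constant term: 4


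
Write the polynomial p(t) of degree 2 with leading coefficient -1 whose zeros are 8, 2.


p(t) = -(t - 8)(t - 2)
Expand: -t^2 + 10t - 16


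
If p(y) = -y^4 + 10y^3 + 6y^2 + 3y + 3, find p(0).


Using direct substitution:
  -1 * (0)^4 = 0
  10 * (0)^3 = 0
  6 * (0)^2 = 0
  3 * (0)^1 = 0
  constant: 3
Sum = 0 + 0 + 0 + 0 + 3 = 3


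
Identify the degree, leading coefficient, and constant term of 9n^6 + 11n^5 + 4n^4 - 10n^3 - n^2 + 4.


Highest power of n is 6, with coefficient 9. Constant term is 4.
Degree = 6, leading coefficient = 9, constant term = 4


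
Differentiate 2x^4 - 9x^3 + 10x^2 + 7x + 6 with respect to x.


Apply the power rule term by term:
  d/dx(2x^4) = 8x^3
  d/dx(-9x^3) = -27x^2
  d/dx(10x^2) = 20x
  d/dx(7x) = 7
  d/dx(6) = 0
p'(x) = 8x^3 - 27x^2 + 20x + 7


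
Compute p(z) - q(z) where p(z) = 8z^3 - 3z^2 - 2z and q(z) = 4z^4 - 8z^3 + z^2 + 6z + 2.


Distribute the minus sign:
  (8z^3 - 3z^2 - 2z)
- (4z^4 - 8z^3 + z^2 + 6z + 2)
Negate second polynomial: -4z^4 + 8z^3 - z^2 - 6z - 2
Add: -4z^4 + 16z^3 - 4z^2 - 8z - 2


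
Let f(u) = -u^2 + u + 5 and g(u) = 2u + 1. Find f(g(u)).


Substitute g(u) into f:
f(g(u)) = -1*(2u + 1)^2 + 1*(2u + 1) + 5
(2u + 1)^2 = 4u^2 + 4u + 1
Expand and combine: -4u^2 - 2u + 5


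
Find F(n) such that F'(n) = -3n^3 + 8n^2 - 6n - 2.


Reverse power rule on each term:
  ∫ -3n^3 dn = -(3/4)n^4
  ∫ 8n^2 dn = (8/3)n^3
  ∫ -6n dn = -3n^2
  ∫ -2 dn = -2n
F(n) = -(3/4)n^4 + (8/3)n^3 - 3n^2 - 2n + C


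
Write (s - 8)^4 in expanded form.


Expand (s - 8)^4 by repeated multiplication:
  (s - 8)^2 = s^2 - 16s + 64
  (s - 8)^3 = s^3 - 24s^2 + 192s - 512
= s^4 - 32s^3 + 384s^2 - 2048s + 4096


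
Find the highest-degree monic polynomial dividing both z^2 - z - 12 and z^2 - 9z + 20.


Factor each:
  z^2 - z - 12 = (z - 4)(z + 3)
  z^2 - 9z + 20 = (z - 4)(z - 5)
Common monic factor: z - 4


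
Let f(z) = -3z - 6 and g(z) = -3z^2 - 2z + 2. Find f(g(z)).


Substitute g(z) into f:
f(g(z)) = -3*(-3z^2 - 2z + 2) + (-6)
Expand and combine: 9z^2 + 6z - 12


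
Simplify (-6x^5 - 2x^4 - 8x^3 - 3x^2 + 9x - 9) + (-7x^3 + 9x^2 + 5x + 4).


Align terms by degree and add:
  -6x^5 - 2x^4 - 8x^3 - 3x^2 + 9x - 9
  -7x^3 + 9x^2 + 5x + 4
= -6x^5 - 2x^4 - 15x^3 + 6x^2 + 14x - 5


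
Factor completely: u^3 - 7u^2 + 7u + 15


Try integer roots (divisors of 15). u=5: p(5)=0.
Divide out (u - 5): quotient is u^2 - 2u - 3.
Factor the quadratic: (u + 1)(u - 3)
Result: (u - 5)(u + 1)(u - 3)


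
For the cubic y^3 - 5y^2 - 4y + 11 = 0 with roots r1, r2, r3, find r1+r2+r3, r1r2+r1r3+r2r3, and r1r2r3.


Monic cubic y^3+by^2+cy+d=0: sum=-b, pairwise sum=c, product=-d.
b=-5, c=-4, d=11
r1+r2+r3 = 5
r1r2+r1r3+r2r3 = -4
r1r2r3 = -11


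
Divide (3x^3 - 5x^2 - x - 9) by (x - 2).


(3x^3 - 5x^2 - x - 9) / (x - 2)
Step 1: 3x^2 * (x - 2) = 3x^3 - 6x^2; subtract.
Step 2: x * (x - 2) = x^2 - 2x; subtract.
Step 3: 1 * (x - 2) = x - 2; subtract.
Quotient: 3x^2 + x + 1, Remainder: -7


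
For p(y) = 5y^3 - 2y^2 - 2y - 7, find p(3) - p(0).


p(3) = 104
p(0) = -7
p(3) - p(0) = 104 + 7 = 111


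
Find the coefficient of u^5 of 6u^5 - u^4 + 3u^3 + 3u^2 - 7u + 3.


Read off the coefficient of u^5: 6


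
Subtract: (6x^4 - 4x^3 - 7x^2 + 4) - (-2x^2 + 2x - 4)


Distribute the minus sign:
  (6x^4 - 4x^3 - 7x^2 + 4)
- (-2x^2 + 2x - 4)
Negate second polynomial: 2x^2 - 2x + 4
Add: 6x^4 - 4x^3 - 5x^2 - 2x + 8


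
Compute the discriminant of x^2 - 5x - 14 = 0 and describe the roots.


D = b^2 - 4ac = (-5)^2 - 4(1)(-14) = 25 + 56 = 81
Since D > 0: two distinct rational roots


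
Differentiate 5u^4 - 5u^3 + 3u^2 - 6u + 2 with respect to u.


Apply the power rule term by term:
  d/du(5u^4) = 20u^3
  d/du(-5u^3) = -15u^2
  d/du(3u^2) = 6u
  d/du(-6u) = -6
  d/du(2) = 0
p'(u) = 20u^3 - 15u^2 + 6u - 6


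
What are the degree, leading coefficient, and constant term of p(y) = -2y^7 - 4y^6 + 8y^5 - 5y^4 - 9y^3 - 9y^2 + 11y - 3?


Highest power of y is 7, with coefficient -2. Constant term is -3.
Degree = 7, leading coefficient = -2, constant term = -3


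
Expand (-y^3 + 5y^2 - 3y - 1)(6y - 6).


Distribute each term of the first polynomial:
  (-y^3)(6y - 6) = -6y^4 + 6y^3
  (5y^2)(6y - 6) = 30y^3 - 30y^2
  (-3y)(6y - 6) = -18y^2 + 18y
  (-1)(6y - 6) = -6y + 6
Sum: -6y^4 + 36y^3 - 48y^2 + 12y + 6


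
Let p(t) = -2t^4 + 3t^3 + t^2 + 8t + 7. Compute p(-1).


Using direct substitution:
  -2 * (-1)^4 = -2
  3 * (-1)^3 = -3
  1 * (-1)^2 = 1
  8 * (-1)^1 = -8
  constant: 7
Sum = -2 - 3 + 1 - 8 + 7 = -5


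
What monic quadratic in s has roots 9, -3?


p(s) = (s - 9)(s + 3)
Expand: s^2 - 6s - 27


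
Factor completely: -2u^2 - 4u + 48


Roots satisfy r1 + r2 = -b/a = -2 and r1*r2 = c/a = -24.
So r1 = -6, r2 = 4.
-2u^2 - 4u + 48 = -2(u - r1)(u - r2) = -2(u + 6)(u - 4)


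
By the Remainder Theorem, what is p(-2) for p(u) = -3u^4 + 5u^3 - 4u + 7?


By the Remainder Theorem, the remainder equals p(-2):
  -3*(-2)^4 = -48
  5*(-2)^3 = -40
  0*(-2)^2 = 0
  -4*(-2)^1 = 8
  constant: 7
Sum: -48 - 40 + 0 + 8 + 7 = -73


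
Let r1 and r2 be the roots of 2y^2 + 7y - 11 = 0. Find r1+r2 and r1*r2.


For ay^2+by+c=0: sum = -b/a, product = c/a.
a=2, b=7, c=-11
Sum = -(7)/2 = -7/2
Product = (-11)/2 = -11/2


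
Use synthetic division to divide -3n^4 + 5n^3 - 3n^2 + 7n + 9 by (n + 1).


Synthetic division with c = -1. Coefficients: -3, 5, -3, 7, 9
Bring down -3.
  -3 * -1 = 3; 3 + 5 = 8
  8 * -1 = -8; -8 - 3 = -11
  -11 * -1 = 11; 11 + 7 = 18
  18 * -1 = -18; -18 + 9 = -9
Quotient: -3n^3 + 8n^2 - 11n + 18, Remainder: -9


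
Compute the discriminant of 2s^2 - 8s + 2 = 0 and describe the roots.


D = b^2 - 4ac = (-8)^2 - 4(2)(2) = 64 - 16 = 48
Since D > 0: two distinct irrational roots


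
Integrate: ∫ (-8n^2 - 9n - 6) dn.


Reverse power rule on each term:
  ∫ -8n^2 dn = -(8/3)n^3
  ∫ -9n dn = -(9/2)n^2
  ∫ -6 dn = -6n
F(n) = -(8/3)n^3 - (9/2)n^2 - 6n + C


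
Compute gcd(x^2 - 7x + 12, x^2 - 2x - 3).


Factor each:
  x^2 - 7x + 12 = (x - 3)(x - 4)
  x^2 - 2x - 3 = (x - 3)(x + 1)
Common monic factor: x - 3


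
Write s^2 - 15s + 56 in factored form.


Roots satisfy r1 + r2 = -b/a = 15 and r1*r2 = c/a = 56.
So r1 = 8, r2 = 7.
s^2 - 15s + 56 = (s - r1)(s - r2) = (s - 8)(s - 7)


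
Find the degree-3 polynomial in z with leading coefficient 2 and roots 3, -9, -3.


p(z) = 2(z - 3)(z + 9)(z + 3)
Expand: 2z^3 + 18z^2 - 18z - 162


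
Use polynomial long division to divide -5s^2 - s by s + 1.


(-5s^2 - s) / (s + 1)
Step 1: -5s * (s + 1) = -5s^2 - 5s; subtract.
Step 2: 4 * (s + 1) = 4s + 4; subtract.
Quotient: -5s + 4, Remainder: -4


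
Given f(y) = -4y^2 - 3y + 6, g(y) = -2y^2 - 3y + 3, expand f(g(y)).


Substitute g(y) into f:
f(g(y)) = -4*(-2y^2 - 3y + 3)^2 + (-3)*(-2y^2 - 3y + 3) + 6
(-2y^2 - 3y + 3)^2 = 4y^4 + 12y^3 - 3y^2 - 18y + 9
Expand and combine: -16y^4 - 48y^3 + 18y^2 + 81y - 39


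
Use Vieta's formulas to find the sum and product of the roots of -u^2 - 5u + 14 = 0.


For au^2+bu+c=0: sum = -b/a, product = c/a.
a=-1, b=-5, c=14
Sum = -(-5)/-1 = -5
Product = (14)/-1 = -14


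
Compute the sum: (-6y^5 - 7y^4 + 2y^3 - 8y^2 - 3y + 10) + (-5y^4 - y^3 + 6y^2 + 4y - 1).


Align terms by degree and add:
  -6y^5 - 7y^4 + 2y^3 - 8y^2 - 3y + 10
  -5y^4 - y^3 + 6y^2 + 4y - 1
= -6y^5 - 12y^4 + y^3 - 2y^2 + y + 9


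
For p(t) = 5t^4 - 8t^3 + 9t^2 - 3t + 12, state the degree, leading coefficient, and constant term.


Highest power of t is 4, with coefficient 5. Constant term is 12.
Degree = 4, leading coefficient = 5, constant term = 12


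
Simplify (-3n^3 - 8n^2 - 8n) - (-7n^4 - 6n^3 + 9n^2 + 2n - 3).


Distribute the minus sign:
  (-3n^3 - 8n^2 - 8n)
- (-7n^4 - 6n^3 + 9n^2 + 2n - 3)
Negate second polynomial: 7n^4 + 6n^3 - 9n^2 - 2n + 3
Add: 7n^4 + 3n^3 - 17n^2 - 10n + 3


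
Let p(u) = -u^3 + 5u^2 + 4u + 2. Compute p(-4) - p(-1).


p(-4) = 130
p(-1) = 4
p(-4) - p(-1) = 130 - 4 = 126


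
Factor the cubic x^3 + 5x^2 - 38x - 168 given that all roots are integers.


Try integer roots (divisors of -168). x=-7: p(-7)=0.
Divide out (x + 7): quotient is x^2 - 2x - 24.
Factor the quadratic: (x + 4)(x - 6)
Result: (x + 7)(x + 4)(x - 6)


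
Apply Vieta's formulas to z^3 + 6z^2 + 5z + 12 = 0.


Monic cubic z^3+bz^2+cz+d=0: sum=-b, pairwise sum=c, product=-d.
b=6, c=5, d=12
r1+r2+r3 = -6
r1r2+r1r3+r2r3 = 5
r1r2r3 = -12


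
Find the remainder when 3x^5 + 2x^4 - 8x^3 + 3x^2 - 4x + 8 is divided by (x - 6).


By the Remainder Theorem, the remainder equals p(6):
  3*(6)^5 = 23328
  2*(6)^4 = 2592
  -8*(6)^3 = -1728
  3*(6)^2 = 108
  -4*(6)^1 = -24
  constant: 8
Sum: 23328 + 2592 - 1728 + 108 - 24 + 8 = 24284


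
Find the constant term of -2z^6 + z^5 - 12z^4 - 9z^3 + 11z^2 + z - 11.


Read off the constant term: -11


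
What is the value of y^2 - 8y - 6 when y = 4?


Using direct substitution:
  1 * (4)^2 = 16
  -8 * (4)^1 = -32
  constant: -6
Sum = 16 - 32 - 6 = -22


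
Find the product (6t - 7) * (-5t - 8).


Distribute each term of the first polynomial:
  (6t)(-5t - 8) = -30t^2 - 48t
  (-7)(-5t - 8) = 35t + 56
Sum: -30t^2 - 13t + 56


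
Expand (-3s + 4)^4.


Expand (-3s + 4)^4 by repeated multiplication:
  (-3s + 4)^2 = 9s^2 - 24s + 16
  (-3s + 4)^3 = -27s^3 + 108s^2 - 144s + 64
= 81s^4 - 432s^3 + 864s^2 - 768s + 256


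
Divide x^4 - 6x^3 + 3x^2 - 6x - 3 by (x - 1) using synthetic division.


Synthetic division with c = 1. Coefficients: 1, -6, 3, -6, -3
Bring down 1.
  1 * 1 = 1; 1 - 6 = -5
  -5 * 1 = -5; -5 + 3 = -2
  -2 * 1 = -2; -2 - 6 = -8
  -8 * 1 = -8; -8 - 3 = -11
Quotient: x^3 - 5x^2 - 2x - 8, Remainder: -11


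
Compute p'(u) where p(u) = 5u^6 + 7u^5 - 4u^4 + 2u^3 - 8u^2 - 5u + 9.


Apply the power rule term by term:
  d/du(5u^6) = 30u^5
  d/du(7u^5) = 35u^4
  d/du(-4u^4) = -16u^3
  d/du(2u^3) = 6u^2
  d/du(-8u^2) = -16u
  d/du(-5u) = -5
  d/du(9) = 0
p'(u) = 30u^5 + 35u^4 - 16u^3 + 6u^2 - 16u - 5


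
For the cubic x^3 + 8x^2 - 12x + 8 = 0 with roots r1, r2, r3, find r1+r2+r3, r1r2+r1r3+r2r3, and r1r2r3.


Monic cubic x^3+bx^2+cx+d=0: sum=-b, pairwise sum=c, product=-d.
b=8, c=-12, d=8
r1+r2+r3 = -8
r1r2+r1r3+r2r3 = -12
r1r2r3 = -8


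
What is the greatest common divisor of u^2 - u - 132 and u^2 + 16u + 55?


Factor each:
  u^2 - u - 132 = (u + 11)(u - 12)
  u^2 + 16u + 55 = (u + 11)(u + 5)
Common monic factor: u + 11


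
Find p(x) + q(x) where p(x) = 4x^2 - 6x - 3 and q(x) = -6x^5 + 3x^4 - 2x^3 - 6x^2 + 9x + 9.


Align terms by degree and add:
  4x^2 - 6x - 3
  -6x^5 + 3x^4 - 2x^3 - 6x^2 + 9x + 9
= -6x^5 + 3x^4 - 2x^3 - 2x^2 + 3x + 6


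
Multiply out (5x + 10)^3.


Expand (5x + 10)^3 by repeated multiplication:
  (5x + 10)^2 = 25x^2 + 100x + 100
= 125x^3 + 750x^2 + 1500x + 1000


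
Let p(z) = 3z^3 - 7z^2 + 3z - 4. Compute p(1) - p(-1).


p(1) = -5
p(-1) = -17
p(1) - p(-1) = -5 + 17 = 12


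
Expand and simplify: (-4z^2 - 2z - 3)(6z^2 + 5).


Distribute each term of the first polynomial:
  (-4z^2)(6z^2 + 5) = -24z^4 - 20z^2
  (-2z)(6z^2 + 5) = -12z^3 - 10z
  (-3)(6z^2 + 5) = -18z^2 - 15
Sum: -24z^4 - 12z^3 - 38z^2 - 10z - 15


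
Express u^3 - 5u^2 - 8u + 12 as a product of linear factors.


Try integer roots (divisors of 12). u=6: p(6)=0.
Divide out (u - 6): quotient is u^2 + u - 2.
Factor the quadratic: (u - 1)(u + 2)
Result: (u - 6)(u - 1)(u + 2)


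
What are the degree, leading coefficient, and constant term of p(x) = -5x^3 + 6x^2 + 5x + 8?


Highest power of x is 3, with coefficient -5. Constant term is 8.
Degree = 3, leading coefficient = -5, constant term = 8


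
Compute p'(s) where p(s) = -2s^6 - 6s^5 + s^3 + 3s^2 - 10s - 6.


Apply the power rule term by term:
  d/ds(-2s^6) = -12s^5
  d/ds(-6s^5) = -30s^4
  d/ds(s^3) = 3s^2
  d/ds(3s^2) = 6s
  d/ds(-10s) = -10
  d/ds(-6) = 0
p'(s) = -12s^5 - 30s^4 + 3s^2 + 6s - 10


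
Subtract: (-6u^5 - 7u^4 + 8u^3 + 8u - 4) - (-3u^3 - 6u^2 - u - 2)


Distribute the minus sign:
  (-6u^5 - 7u^4 + 8u^3 + 8u - 4)
- (-3u^3 - 6u^2 - u - 2)
Negate second polynomial: 3u^3 + 6u^2 + u + 2
Add: -6u^5 - 7u^4 + 11u^3 + 6u^2 + 9u - 2


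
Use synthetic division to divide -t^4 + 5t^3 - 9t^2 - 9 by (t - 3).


Synthetic division with c = 3. Coefficients: -1, 5, -9, 0, -9
Bring down -1.
  -1 * 3 = -3; -3 + 5 = 2
  2 * 3 = 6; 6 - 9 = -3
  -3 * 3 = -9; -9 + 0 = -9
  -9 * 3 = -27; -27 - 9 = -36
Quotient: -t^3 + 2t^2 - 3t - 9, Remainder: -36


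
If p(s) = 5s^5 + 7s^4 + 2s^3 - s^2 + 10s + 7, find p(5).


Using direct substitution:
  5 * (5)^5 = 15625
  7 * (5)^4 = 4375
  2 * (5)^3 = 250
  -1 * (5)^2 = -25
  10 * (5)^1 = 50
  constant: 7
Sum = 15625 + 4375 + 250 - 25 + 50 + 7 = 20282


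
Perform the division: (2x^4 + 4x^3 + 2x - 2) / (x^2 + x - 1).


(2x^4 + 4x^3 + 2x - 2) / (x^2 + x - 1)
Step 1: 2x^2 * (x^2 + x - 1) = 2x^4 + 2x^3 - 2x^2; subtract.
Step 2: 2x * (x^2 + x - 1) = 2x^3 + 2x^2 - 2x; subtract.
Step 3: 0 * (x^2 + x - 1) = 0; subtract.
Quotient: 2x^2 + 2x, Remainder: 4x - 2


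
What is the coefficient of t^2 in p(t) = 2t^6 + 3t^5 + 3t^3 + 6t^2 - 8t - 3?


Read off the coefficient of t^2: 6


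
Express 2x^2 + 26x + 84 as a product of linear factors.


Roots satisfy r1 + r2 = -b/a = -13 and r1*r2 = c/a = 42.
So r1 = -6, r2 = -7.
2x^2 + 26x + 84 = 2(x - r1)(x - r2) = 2(x + 6)(x + 7)


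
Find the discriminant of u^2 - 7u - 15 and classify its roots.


D = b^2 - 4ac = (-7)^2 - 4(1)(-15) = 49 + 60 = 109
Since D > 0: two distinct irrational roots


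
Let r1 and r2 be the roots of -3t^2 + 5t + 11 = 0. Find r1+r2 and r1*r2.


For at^2+bt+c=0: sum = -b/a, product = c/a.
a=-3, b=5, c=11
Sum = -(5)/-3 = 5/3
Product = (11)/-3 = -11/3


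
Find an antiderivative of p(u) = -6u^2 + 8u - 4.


Reverse power rule on each term:
  ∫ -6u^2 du = -2u^3
  ∫ 8u du = 4u^2
  ∫ -4 du = -4u
F(u) = -2u^3 + 4u^2 - 4u + C


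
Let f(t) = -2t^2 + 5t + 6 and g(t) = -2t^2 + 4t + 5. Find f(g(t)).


Substitute g(t) into f:
f(g(t)) = -2*(-2t^2 + 4t + 5)^2 + 5*(-2t^2 + 4t + 5) + 6
(-2t^2 + 4t + 5)^2 = 4t^4 - 16t^3 - 4t^2 + 40t + 25
Expand and combine: -8t^4 + 32t^3 - 2t^2 - 60t - 19


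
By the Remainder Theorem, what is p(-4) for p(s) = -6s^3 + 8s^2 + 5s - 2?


By the Remainder Theorem, the remainder equals p(-4):
  -6*(-4)^3 = 384
  8*(-4)^2 = 128
  5*(-4)^1 = -20
  constant: -2
Sum: 384 + 128 - 20 - 2 = 490


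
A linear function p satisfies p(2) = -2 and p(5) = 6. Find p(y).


p(y) = my + b. Using p(2)=-2, p(5)=6:
m = (-2 - 6)/(2 - 5) = -8/-3 = 8/3
b = -2 - m*(2) = -2 - 16/3 = -22/3
p(y) = (8/3)y - (22/3)


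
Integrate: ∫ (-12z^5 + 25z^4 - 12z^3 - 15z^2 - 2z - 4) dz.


Reverse power rule on each term:
  ∫ -12z^5 dz = -2z^6
  ∫ 25z^4 dz = 5z^5
  ∫ -12z^3 dz = -3z^4
  ∫ -15z^2 dz = -5z^3
  ∫ -2z dz = -z^2
  ∫ -4 dz = -4z
F(z) = -2z^6 + 5z^5 - 3z^4 - 5z^3 - z^2 - 4z + C


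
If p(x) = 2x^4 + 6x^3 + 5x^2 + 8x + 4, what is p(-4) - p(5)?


p(-4) = 180
p(5) = 2169
p(-4) - p(5) = 180 - 2169 = -1989


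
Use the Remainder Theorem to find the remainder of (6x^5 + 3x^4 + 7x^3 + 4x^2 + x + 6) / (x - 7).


By the Remainder Theorem, the remainder equals p(7):
  6*(7)^5 = 100842
  3*(7)^4 = 7203
  7*(7)^3 = 2401
  4*(7)^2 = 196
  1*(7)^1 = 7
  constant: 6
Sum: 100842 + 7203 + 2401 + 196 + 7 + 6 = 110655


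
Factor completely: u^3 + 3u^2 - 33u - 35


Try integer roots (divisors of -35). u=5: p(5)=0.
Divide out (u - 5): quotient is u^2 + 8u + 7.
Factor the quadratic: (u + 7)(u + 1)
Result: (u - 5)(u + 7)(u + 1)


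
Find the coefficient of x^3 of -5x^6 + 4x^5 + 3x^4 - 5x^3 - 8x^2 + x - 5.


Read off the coefficient of x^3: -5


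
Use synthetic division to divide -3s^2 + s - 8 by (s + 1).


Synthetic division with c = -1. Coefficients: -3, 1, -8
Bring down -3.
  -3 * -1 = 3; 3 + 1 = 4
  4 * -1 = -4; -4 - 8 = -12
Quotient: -3s + 4, Remainder: -12


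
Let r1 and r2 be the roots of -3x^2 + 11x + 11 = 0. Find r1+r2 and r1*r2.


For ax^2+bx+c=0: sum = -b/a, product = c/a.
a=-3, b=11, c=11
Sum = -(11)/-3 = 11/3
Product = (11)/-3 = -11/3


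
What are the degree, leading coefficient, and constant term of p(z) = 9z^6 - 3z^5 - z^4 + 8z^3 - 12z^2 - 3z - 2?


Highest power of z is 6, with coefficient 9. Constant term is -2.
Degree = 6, leading coefficient = 9, constant term = -2


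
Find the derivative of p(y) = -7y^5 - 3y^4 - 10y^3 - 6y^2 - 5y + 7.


Apply the power rule term by term:
  d/dy(-7y^5) = -35y^4
  d/dy(-3y^4) = -12y^3
  d/dy(-10y^3) = -30y^2
  d/dy(-6y^2) = -12y
  d/dy(-5y) = -5
  d/dy(7) = 0
p'(y) = -35y^4 - 12y^3 - 30y^2 - 12y - 5


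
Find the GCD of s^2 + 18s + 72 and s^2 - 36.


Factor each:
  s^2 + 18s + 72 = (s + 6)(s + 12)
  s^2 - 36 = (s + 6)(s - 6)
Common monic factor: s + 6


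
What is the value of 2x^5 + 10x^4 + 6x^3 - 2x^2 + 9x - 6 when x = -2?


Using direct substitution:
  2 * (-2)^5 = -64
  10 * (-2)^4 = 160
  6 * (-2)^3 = -48
  -2 * (-2)^2 = -8
  9 * (-2)^1 = -18
  constant: -6
Sum = -64 + 160 - 48 - 8 - 18 - 6 = 16


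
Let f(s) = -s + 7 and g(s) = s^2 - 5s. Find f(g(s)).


Substitute g(s) into f:
f(g(s)) = -1*(s^2 - 5s) + 7
Expand and combine: -s^2 + 5s + 7


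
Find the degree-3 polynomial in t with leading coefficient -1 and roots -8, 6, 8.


p(t) = -(t + 8)(t - 6)(t - 8)
Expand: -t^3 + 6t^2 + 64t - 384


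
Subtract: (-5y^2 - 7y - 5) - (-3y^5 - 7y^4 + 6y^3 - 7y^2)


Distribute the minus sign:
  (-5y^2 - 7y - 5)
- (-3y^5 - 7y^4 + 6y^3 - 7y^2)
Negate second polynomial: 3y^5 + 7y^4 - 6y^3 + 7y^2
Add: 3y^5 + 7y^4 - 6y^3 + 2y^2 - 7y - 5


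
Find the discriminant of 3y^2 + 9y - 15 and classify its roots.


D = b^2 - 4ac = (9)^2 - 4(3)(-15) = 81 + 180 = 261
Since D > 0: two distinct irrational roots


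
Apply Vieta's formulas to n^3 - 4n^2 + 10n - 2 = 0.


Monic cubic n^3+bn^2+cn+d=0: sum=-b, pairwise sum=c, product=-d.
b=-4, c=10, d=-2
r1+r2+r3 = 4
r1r2+r1r3+r2r3 = 10
r1r2r3 = 2


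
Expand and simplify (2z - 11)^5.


Expand (2z - 11)^5 by repeated multiplication:
  (2z - 11)^2 = 4z^2 - 44z + 121
  (2z - 11)^3 = 8z^3 - 132z^2 + 726z - 1331
  (2z - 11)^4 = 16z^4 - 352z^3 + 2904z^2 - 10648z + 14641
= 32z^5 - 880z^4 + 9680z^3 - 53240z^2 + 146410z - 161051


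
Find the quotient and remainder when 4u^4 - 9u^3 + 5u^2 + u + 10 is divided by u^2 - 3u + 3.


(4u^4 - 9u^3 + 5u^2 + u + 10) / (u^2 - 3u + 3)
Step 1: 4u^2 * (u^2 - 3u + 3) = 4u^4 - 12u^3 + 12u^2; subtract.
Step 2: 3u * (u^2 - 3u + 3) = 3u^3 - 9u^2 + 9u; subtract.
Step 3: 2 * (u^2 - 3u + 3) = 2u^2 - 6u + 6; subtract.
Quotient: 4u^2 + 3u + 2, Remainder: -2u + 4
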